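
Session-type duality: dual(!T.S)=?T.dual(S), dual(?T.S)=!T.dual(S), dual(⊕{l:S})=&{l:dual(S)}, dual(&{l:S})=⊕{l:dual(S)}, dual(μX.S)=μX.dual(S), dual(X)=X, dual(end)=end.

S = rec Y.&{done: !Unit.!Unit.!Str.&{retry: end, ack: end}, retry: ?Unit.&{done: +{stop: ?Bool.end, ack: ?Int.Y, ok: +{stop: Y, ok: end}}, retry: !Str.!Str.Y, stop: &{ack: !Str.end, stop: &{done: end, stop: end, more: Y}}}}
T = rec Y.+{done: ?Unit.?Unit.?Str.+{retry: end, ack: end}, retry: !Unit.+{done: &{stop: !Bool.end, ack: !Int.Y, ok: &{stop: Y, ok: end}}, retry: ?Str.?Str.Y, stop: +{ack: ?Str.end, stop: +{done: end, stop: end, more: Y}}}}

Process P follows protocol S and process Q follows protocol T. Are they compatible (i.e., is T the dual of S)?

rec Y | rec Y  ✓ (rec unchanged)
  &{done,retry} | +{done,retry}  ✓ same labels
    [done]
      !Unit | ?Unit  ✓
        !Unit | ?Unit  ✓
          !Str | ?Str  ✓
            &{retry,ack} | +{retry,ack}  ✓ same labels
              [retry]
                end | end  ✓
              [ack]
                end | end  ✓
    [retry]
      ?Unit | !Unit  ✓
        &{done,retry,stop} | +{done,retry,stop}  ✓ same labels
          [done]
            +{stop,ack,ok} | &{stop,ack,ok}  ✓ same labels
              [stop]
                ?Bool | !Bool  ✓
                  end | end  ✓
              [ack]
                ?Int | !Int  ✓
                  Y | Y  ✓
              [ok]
                +{stop,ok} | &{stop,ok}  ✓ same labels
                  [stop]
                    Y | Y  ✓
                  [ok]
                    end | end  ✓
          [retry]
            !Str | ?Str  ✓
              !Str | ?Str  ✓
                Y | Y  ✓
          [stop]
            &{ack,stop} | +{ack,stop}  ✓ same labels
              [ack]
                !Str | ?Str  ✓
                  end | end  ✓
              [stop]
                &{done,stop,more} | +{done,stop,more}  ✓ same labels
                  [done]
                    end | end  ✓
                  [stop]
                    end | end  ✓
                  [more]
                    Y | Y  ✓

YES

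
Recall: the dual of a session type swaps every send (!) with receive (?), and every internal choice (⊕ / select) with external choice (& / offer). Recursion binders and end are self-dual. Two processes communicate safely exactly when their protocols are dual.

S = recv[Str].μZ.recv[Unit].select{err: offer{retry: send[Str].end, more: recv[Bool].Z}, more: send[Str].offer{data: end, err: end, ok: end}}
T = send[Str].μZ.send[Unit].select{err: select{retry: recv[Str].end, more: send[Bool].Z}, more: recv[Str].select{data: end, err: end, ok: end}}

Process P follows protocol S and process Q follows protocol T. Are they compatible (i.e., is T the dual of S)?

recv[Str] vs send[Str]  ok
  μZ vs μZ  ok (binder kept)
    recv[Unit] vs send[Unit]  ok
      select{err,more} vs select{err,more}  ✗ choice polarity not flipped — not dual

NO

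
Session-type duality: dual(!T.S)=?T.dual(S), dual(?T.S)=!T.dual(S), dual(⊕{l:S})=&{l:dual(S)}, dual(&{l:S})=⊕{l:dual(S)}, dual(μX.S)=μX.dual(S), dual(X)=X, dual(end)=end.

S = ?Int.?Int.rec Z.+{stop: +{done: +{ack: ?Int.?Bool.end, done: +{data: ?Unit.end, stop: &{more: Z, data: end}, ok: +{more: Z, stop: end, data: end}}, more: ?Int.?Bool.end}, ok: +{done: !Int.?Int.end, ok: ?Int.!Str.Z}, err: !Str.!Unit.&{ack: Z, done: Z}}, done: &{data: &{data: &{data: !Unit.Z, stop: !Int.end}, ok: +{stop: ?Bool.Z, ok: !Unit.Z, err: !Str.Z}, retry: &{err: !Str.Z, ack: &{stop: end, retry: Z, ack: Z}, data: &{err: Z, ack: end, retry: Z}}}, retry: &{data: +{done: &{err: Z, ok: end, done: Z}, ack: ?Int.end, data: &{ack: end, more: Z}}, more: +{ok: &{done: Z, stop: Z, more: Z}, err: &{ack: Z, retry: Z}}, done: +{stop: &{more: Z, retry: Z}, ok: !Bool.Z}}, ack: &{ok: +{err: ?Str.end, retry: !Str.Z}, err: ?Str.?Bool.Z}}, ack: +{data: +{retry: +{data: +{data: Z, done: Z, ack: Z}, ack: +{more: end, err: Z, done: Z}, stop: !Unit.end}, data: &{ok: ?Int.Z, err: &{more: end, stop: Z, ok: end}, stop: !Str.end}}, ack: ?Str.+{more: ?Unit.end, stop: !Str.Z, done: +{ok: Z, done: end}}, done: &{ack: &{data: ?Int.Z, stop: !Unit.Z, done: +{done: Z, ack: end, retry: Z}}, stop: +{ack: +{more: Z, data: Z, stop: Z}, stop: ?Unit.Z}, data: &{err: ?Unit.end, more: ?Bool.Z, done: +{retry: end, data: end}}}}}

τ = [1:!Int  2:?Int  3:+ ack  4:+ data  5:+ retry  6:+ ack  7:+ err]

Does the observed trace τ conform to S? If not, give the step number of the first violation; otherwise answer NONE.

1

[1] got !Int, protocol expects ?Int  ✗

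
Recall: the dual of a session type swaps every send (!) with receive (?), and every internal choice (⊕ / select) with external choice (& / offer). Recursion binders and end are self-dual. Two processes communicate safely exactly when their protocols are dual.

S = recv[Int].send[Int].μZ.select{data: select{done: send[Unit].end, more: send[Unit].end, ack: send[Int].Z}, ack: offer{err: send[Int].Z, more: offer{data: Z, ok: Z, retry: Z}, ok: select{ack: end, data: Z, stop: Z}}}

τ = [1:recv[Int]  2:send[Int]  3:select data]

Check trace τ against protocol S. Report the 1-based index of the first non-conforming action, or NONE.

step 1: recv[Int]  match  residual = send[Int].μZ.…
step 2: send[Int]  match  residual = μZ.…
step 3: select data  match  residual = select{done: send[Unit].end, more: send[Unit].end, ack: send[Int].μZ.…}
τ conforms to S (length 3)

NONE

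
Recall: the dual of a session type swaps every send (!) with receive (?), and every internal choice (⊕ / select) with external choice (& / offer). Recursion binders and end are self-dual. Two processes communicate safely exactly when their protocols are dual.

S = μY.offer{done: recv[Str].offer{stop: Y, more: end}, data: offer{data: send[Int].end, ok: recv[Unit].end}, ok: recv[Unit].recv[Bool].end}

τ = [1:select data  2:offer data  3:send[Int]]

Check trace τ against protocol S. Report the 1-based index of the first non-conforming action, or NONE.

1

step 1: got select data, protocol expects offer done or offer data or offer ok  ✗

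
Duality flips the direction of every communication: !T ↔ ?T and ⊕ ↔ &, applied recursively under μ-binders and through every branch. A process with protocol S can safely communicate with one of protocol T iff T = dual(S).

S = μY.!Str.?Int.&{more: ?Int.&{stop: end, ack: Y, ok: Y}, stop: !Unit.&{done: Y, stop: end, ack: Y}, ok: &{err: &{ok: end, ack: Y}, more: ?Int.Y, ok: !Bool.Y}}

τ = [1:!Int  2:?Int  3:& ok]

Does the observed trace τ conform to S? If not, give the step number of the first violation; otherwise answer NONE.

1

step 1: got !Int, protocol expects !Str  ✗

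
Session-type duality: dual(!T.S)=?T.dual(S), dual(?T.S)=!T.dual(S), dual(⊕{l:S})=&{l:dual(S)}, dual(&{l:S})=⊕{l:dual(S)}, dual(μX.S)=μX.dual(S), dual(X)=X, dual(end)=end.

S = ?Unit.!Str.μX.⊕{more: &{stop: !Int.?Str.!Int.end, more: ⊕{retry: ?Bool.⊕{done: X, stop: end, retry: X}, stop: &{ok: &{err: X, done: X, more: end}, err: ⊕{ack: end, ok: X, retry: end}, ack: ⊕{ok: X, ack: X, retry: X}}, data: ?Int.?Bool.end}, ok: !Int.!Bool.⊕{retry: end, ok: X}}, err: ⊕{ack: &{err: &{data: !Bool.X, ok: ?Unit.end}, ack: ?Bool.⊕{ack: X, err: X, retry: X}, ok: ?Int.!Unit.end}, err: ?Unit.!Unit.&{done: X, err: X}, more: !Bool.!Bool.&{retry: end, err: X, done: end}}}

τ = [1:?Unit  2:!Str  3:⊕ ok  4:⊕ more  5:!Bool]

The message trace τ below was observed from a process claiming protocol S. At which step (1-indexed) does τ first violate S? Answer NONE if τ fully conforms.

step 1: ?Unit  ok  cont: !Str.μX.…
step 2: !Str  ok  cont: μX.…
step 3: got ⊕ ok, protocol expects ⊕ more or ⊕ err  ✗

3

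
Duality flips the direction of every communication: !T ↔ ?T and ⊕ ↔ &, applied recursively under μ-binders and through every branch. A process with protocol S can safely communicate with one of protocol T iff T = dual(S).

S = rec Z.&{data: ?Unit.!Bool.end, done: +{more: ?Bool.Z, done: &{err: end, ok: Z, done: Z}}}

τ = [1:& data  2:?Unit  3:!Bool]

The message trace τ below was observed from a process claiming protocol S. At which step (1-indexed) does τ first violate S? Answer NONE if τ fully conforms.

[1] & data  ok  state: ?Unit.!Bool.end
[2] ?Unit  ok  state: !Bool.end
[3] !Bool  ok  state: end
trace exhausted — no violation

NONE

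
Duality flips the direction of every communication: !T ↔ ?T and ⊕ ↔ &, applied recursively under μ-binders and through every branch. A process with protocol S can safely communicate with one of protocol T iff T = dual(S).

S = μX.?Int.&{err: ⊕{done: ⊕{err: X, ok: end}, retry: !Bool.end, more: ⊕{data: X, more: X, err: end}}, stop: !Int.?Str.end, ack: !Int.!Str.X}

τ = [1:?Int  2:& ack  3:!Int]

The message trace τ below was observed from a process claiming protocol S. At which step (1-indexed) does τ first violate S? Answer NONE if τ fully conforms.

@1 ?Int  match  cont: &{err: ⊕{done: ⊕{err: μX.…, ok: end}, retry: !Bool.end, more: ⊕{data: μX.…, more: μX.…, err: end}}, stop: !Int.?Str.end, ack: !Int.!Str.μX.…}
@2 & ack  match  cont: !Int.!Str.μX.…
@3 !Int  match  cont: !Str.μX.…
all 3 steps conform

NONE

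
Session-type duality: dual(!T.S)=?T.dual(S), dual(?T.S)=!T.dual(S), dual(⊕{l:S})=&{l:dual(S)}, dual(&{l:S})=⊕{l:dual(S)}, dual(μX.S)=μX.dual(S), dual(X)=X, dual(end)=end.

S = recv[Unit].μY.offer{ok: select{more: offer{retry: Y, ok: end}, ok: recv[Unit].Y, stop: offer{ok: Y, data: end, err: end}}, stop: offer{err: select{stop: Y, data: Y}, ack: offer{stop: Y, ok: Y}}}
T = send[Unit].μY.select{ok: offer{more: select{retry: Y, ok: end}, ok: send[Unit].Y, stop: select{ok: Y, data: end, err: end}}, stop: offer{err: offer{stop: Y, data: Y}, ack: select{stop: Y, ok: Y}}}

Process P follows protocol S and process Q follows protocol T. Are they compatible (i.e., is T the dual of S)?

NO

recv[Unit] | send[Unit]  match
  μY | μY  match (rec unchanged)
    offer{ok,stop} | select{ok,stop}  match same labels
      [ok]
        select{more,ok,stop} | offer{more,ok,stop}  match same labels
          [more]
            offer{retry,ok} | select{retry,ok}  match same labels
              [retry]
                Y | Y  match
              [ok]
                end | end  match
          [ok]
            recv[Unit] | send[Unit]  match
              Y | Y  match
          [stop]
            offer{ok,data,err} | select{ok,data,err}  match same labels
              [ok]
                Y | Y  match
              [data]
                end | end  match
              [err]
                end | end  match
      [stop]
        offer{err,ack} | offer{err,ack}  ✗ choice polarity not flipped — not dual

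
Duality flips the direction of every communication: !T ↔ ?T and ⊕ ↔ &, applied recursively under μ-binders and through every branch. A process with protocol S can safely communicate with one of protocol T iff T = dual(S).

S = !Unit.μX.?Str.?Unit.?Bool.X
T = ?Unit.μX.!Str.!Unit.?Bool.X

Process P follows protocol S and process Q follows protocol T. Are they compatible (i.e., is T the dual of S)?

NO

!Unit ‖ ?Unit  ✓
  μX ‖ μX  ✓ (rec unchanged)
    ?Str ‖ !Str  ✓
      ?Unit ‖ !Unit  ✓
        ?Bool ‖ ?Bool  ✗ same direction on both sides — not dual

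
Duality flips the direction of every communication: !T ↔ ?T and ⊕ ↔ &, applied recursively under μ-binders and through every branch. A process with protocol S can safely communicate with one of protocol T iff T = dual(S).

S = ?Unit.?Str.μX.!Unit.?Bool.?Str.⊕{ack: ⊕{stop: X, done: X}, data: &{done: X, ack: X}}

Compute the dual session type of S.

?Unit → !Unit
  ?Str → !Str
    μX → μX  (rec unchanged)
      !Unit → ?Unit
        ?Bool → !Bool
          ?Str → !Str
            ⊕{ack,data} → &{ack,data}  (⊕→&)
              case ack:
                ⊕{stop,done} → &{stop,done}  (⊕→&)
                  case stop:
                    X self-dual
                  case done:
                    X self-dual
              case data:
                &{done,ack} → ⊕{done,ack}  (offer→select)
                  case done:
                    X self-dual
                  case ack:
                    X self-dual

!Unit.!Str.μX.?Unit.!Bool.!Str.&{ack: &{stop: X, done: X}, data: ⊕{done: X, ack: X}}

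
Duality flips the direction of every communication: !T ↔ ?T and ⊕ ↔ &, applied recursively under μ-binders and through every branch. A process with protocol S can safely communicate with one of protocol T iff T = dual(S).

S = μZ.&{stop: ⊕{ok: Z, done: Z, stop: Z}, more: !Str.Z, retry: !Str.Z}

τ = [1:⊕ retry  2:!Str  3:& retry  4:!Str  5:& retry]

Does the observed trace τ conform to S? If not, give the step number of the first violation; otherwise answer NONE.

step 1: got ⊕ retry, protocol expects & stop or & more or & retry  ✗

1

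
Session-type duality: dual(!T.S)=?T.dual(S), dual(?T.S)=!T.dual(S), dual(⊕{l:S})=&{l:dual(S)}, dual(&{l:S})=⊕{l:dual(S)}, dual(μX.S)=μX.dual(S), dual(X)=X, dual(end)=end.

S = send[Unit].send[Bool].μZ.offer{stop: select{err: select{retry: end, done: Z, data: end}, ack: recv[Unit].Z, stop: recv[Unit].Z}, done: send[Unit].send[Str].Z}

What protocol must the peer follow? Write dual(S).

send[Unit] ↦ recv[Unit]
  send[Bool] ↦ recv[Bool]
    μZ ↦ μZ  (rec unchanged)
      offer{stop,done} ↦ select{stop,done}  (offer→select)
        case stop:
          select{err,ack,stop} ↦ offer{err,ack,stop}  (⊕→&)
            case err:
              select{retry,done,data} ↦ offer{retry,done,data}  (⊕→&)
                case retry:
                  dual(end) = end
                case done:
                  dual(Z) = Z
                case data:
                  dual(end) = end
            case ack:
              recv[Unit] ↦ send[Unit]
                dual(Z) = Z
            case stop:
              recv[Unit] ↦ send[Unit]
                dual(Z) = Z
        case done:
          send[Unit] ↦ recv[Unit]
            send[Str] ↦ recv[Str]
              dual(Z) = Z

recv[Unit].recv[Bool].μZ.select{stop: offer{err: offer{retry: end, done: Z, data: end}, ack: send[Unit].Z, stop: send[Unit].Z}, done: recv[Unit].recv[Str].Z}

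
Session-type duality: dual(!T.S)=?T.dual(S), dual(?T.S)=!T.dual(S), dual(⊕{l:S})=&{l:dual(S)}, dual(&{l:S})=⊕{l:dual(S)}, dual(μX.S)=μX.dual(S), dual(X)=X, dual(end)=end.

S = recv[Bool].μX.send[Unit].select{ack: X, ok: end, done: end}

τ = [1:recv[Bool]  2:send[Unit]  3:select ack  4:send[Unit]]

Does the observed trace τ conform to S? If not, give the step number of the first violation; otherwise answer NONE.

[1] recv[Bool]  match  cont: μX.…
[2] send[Unit]  match  cont: select{ack: μX.…, ok: end, done: end}
[3] select ack  match  cont: μX.…
[4] send[Unit]  match  cont: select{ack: μX.…, ok: end, done: end}
τ conforms to S (length 4)

NONE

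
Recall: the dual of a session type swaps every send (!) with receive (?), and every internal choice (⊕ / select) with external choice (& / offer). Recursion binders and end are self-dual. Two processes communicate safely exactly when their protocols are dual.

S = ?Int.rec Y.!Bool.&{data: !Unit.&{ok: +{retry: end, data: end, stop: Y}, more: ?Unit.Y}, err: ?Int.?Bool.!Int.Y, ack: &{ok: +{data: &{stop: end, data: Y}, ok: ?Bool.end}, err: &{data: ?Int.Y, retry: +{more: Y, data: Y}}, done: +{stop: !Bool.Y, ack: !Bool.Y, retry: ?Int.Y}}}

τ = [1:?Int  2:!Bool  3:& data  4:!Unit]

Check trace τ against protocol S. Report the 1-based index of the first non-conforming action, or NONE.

NONE

@1 ?Int  ok  state: rec Y.…
@2 !Bool  ok  state: &{data: !Unit.&{ok: +{retry: end, data: end, stop: rec Y.…}, more: ?Unit.rec Y.…}, err: ?Int.?Bool.!Int.rec Y.…, ack: &{ok: +{data: &{stop: end, data: rec Y.…}, ok: ?Bool.end}, err: &{data: ?Int.rec Y.…, retry: +{more: rec Y.…, data: rec Y.…}}, done: +{stop: !Bool.rec Y.…, ack: !Bool.rec Y.…, retry: ?Int.rec Y.…}}}
@3 & data  ok  state: !Unit.&{ok: +{retry: end, data: end, stop: rec Y.…}, more: ?Unit.rec Y.…}
@4 !Unit  ok  state: &{ok: +{retry: end, data: end, stop: rec Y.…}, more: ?Unit.rec Y.…}
τ conforms to S (length 4)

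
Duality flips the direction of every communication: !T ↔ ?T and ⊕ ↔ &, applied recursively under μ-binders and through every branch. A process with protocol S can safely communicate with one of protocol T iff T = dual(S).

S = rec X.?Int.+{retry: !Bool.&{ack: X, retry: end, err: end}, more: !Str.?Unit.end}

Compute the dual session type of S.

rec X.!Int.&{retry: ?Bool.+{ack: X, retry: end, err: end}, more: ?Str.!Unit.end}

rec X ↦ rec X  (μ self-dual)
  ?Int ↦ !Int
    +{retry,more} ↦ &{retry,more}  (select→offer)
      case retry:
        !Bool ↦ ?Bool
          &{ack,retry,err} ↦ +{ack,retry,err}  (&→⊕)
            case ack:
              dual(X) = X
            case retry:
              dual(end) = end
            case err:
              dual(end) = end
      case more:
        !Str ↦ ?Str
          ?Unit ↦ !Unit
            dual(end) = end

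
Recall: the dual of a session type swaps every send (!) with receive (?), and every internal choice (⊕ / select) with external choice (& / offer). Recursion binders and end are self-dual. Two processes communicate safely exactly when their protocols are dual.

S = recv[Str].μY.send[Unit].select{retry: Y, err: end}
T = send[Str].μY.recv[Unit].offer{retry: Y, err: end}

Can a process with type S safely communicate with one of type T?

YES

recv[Str] ‖ send[Str]  ok
  μY ‖ μY  ok (μ self-dual)
    send[Unit] ‖ recv[Unit]  ok
      select{retry,err} ‖ offer{retry,err}  ok same labels
        case retry:
          Y ‖ Y  ok
        case err:
          end ‖ end  ok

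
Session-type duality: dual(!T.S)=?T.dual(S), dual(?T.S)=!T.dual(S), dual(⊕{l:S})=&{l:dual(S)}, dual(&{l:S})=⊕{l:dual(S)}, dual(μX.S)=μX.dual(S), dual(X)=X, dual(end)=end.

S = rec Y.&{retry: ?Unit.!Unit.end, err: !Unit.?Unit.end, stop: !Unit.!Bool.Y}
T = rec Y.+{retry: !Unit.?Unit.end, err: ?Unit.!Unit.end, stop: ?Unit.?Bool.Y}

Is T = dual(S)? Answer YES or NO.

YES

rec Y | rec Y  ✓ (μ self-dual)
  &{retry,err,stop} | +{retry,err,stop}  ✓ same labels
    • retry:
      ?Unit | !Unit  ✓
        !Unit | ?Unit  ✓
          end | end  ✓
    • err:
      !Unit | ?Unit  ✓
        ?Unit | !Unit  ✓
          end | end  ✓
    • stop:
      !Unit | ?Unit  ✓
        !Bool | ?Bool  ✓
          Y | Y  ✓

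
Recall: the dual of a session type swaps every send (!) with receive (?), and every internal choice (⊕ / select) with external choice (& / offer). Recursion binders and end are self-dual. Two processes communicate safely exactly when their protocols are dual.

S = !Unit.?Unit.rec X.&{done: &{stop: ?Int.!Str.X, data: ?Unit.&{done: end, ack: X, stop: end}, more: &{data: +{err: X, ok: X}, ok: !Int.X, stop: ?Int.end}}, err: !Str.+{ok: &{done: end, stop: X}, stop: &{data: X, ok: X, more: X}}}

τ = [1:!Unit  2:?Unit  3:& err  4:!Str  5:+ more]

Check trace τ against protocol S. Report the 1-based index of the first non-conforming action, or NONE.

5

[1] !Unit  ✓  cont: ?Unit.rec X.…
[2] ?Unit  ✓  cont: rec X.…
[3] & err  ✓  cont: !Str.+{ok: &{done: end, stop: rec X.…}, stop: &{data: rec X.…, ok: rec X.…, more: rec X.…}}
[4] !Str  ✓  cont: +{ok: &{done: end, stop: rec X.…}, stop: &{data: rec X.…, ok: rec X.…, more: rec X.…}}
[5] got + more, protocol expects + ok or + stop  ✗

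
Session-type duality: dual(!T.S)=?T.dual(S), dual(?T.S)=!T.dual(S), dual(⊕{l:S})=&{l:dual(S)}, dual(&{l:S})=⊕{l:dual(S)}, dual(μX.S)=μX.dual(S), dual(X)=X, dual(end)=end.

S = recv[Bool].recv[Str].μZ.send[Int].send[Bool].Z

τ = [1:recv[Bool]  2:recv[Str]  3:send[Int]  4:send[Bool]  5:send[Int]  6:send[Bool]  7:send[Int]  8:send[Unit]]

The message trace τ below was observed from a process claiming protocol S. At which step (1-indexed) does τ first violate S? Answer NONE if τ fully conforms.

[1] recv[Bool]  ✓  now at recv[Str].μZ.…
[2] recv[Str]  ✓  now at μZ.…
[3] send[Int]  ✓  now at send[Bool].μZ.…
[4] send[Bool]  ✓  now at μZ.…
[5] send[Int]  ✓  now at send[Bool].μZ.…
[6] send[Bool]  ✓  now at μZ.…
[7] send[Int]  ✓  now at send[Bool].μZ.…
[8] got send[Unit], protocol expects send[Bool]  ✗

8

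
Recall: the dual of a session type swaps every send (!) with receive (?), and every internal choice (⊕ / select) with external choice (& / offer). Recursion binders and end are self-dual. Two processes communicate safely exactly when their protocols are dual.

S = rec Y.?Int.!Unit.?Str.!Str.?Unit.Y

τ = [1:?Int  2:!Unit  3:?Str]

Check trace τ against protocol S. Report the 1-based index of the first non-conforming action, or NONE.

@1 ?Int  ok  cont: !Unit.?Str.!Str.?Unit.rec Y.…
@2 !Unit  ok  cont: ?Str.!Str.?Unit.rec Y.…
@3 ?Str  ok  cont: !Str.?Unit.rec Y.…
trace exhausted — no violation

NONE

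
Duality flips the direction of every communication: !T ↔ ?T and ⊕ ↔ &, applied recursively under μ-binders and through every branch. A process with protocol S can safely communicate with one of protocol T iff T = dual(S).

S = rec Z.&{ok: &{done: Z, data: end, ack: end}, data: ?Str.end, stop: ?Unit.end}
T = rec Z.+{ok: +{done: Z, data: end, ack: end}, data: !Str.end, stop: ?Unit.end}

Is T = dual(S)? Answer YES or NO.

NO

rec Z ‖ rec Z  match (rec unchanged)
  &{ok,data,stop} ‖ +{ok,data,stop}  match labels match
    [ok]
      &{done,data,ack} ‖ +{done,data,ack}  match labels match
        [done]
          Z ‖ Z  match
        [data]
          end ‖ end  match
        [ack]
          end ‖ end  match
    [data]
      ?Str ‖ !Str  match
        end ‖ end  match
    [stop]
      ?Unit ‖ ?Unit  ✗ same direction on both sides — not dual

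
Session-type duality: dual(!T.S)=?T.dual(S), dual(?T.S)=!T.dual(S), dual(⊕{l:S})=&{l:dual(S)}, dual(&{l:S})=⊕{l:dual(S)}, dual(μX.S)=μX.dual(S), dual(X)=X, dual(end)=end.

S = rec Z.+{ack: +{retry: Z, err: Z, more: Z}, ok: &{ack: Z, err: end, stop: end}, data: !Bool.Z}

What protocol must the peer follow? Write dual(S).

rec Z.&{ack: &{retry: Z, err: Z, more: Z}, ok: +{ack: Z, err: end, stop: end}, data: ?Bool.Z}

rec Z = rec Z  (μ self-dual)
  +{ack,ok,data} = &{ack,ok,data}  (select→offer)
    • ack:
      +{retry,err,more} = &{retry,err,more}  (select→offer)
        • retry:
          Z ↦ Z
        • err:
          Z ↦ Z
        • more:
          Z ↦ Z
    • ok:
      &{ack,err,stop} = +{ack,err,stop}  (external→internal)
        • ack:
          Z ↦ Z
        • err:
          end ↦ end
        • stop:
          end ↦ end
    • data:
      !Bool = ?Bool
        Z ↦ Z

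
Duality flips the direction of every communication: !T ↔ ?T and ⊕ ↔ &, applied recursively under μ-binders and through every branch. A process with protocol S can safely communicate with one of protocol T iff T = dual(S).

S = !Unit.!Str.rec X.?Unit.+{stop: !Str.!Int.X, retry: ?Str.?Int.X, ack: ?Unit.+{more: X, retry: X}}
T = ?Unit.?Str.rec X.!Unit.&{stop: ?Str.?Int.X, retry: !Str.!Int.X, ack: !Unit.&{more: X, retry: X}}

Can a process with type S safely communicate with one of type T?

YES

!Unit ‖ ?Unit  match
  !Str ‖ ?Str  match
    rec X ‖ rec X  match (μ self-dual)
      ?Unit ‖ !Unit  match
        +{stop,retry,ack} ‖ &{stop,retry,ack}  match labels match
          [stop]
            !Str ‖ ?Str  match
              !Int ‖ ?Int  match
                X ‖ X  match
          [retry]
            ?Str ‖ !Str  match
              ?Int ‖ !Int  match
                X ‖ X  match
          [ack]
            ?Unit ‖ !Unit  match
              +{more,retry} ‖ &{more,retry}  match labels match
                [more]
                  X ‖ X  match
                [retry]
                  X ‖ X  match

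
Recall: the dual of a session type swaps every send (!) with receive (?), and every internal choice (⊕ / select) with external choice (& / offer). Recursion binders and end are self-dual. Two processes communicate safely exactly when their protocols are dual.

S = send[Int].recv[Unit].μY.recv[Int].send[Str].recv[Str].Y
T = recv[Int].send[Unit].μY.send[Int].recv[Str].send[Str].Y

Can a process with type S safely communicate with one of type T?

YES

send[Int] vs recv[Int]  ok
  recv[Unit] vs send[Unit]  ok
    μY vs μY  ok (binder kept)
      recv[Int] vs send[Int]  ok
        send[Str] vs recv[Str]  ok
          recv[Str] vs send[Str]  ok
            Y vs Y  ok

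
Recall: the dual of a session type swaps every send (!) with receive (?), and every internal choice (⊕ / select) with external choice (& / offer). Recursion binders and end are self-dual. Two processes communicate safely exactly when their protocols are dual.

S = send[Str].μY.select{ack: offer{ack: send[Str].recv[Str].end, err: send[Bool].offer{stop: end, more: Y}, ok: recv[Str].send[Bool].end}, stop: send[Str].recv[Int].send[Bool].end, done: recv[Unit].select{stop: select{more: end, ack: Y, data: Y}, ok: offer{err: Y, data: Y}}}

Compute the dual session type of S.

recv[Str].μY.offer{ack: select{ack: recv[Str].send[Str].end, err: recv[Bool].select{stop: end, more: Y}, ok: send[Str].recv[Bool].end}, stop: recv[Str].send[Int].recv[Bool].end, done: send[Unit].offer{stop: offer{more: end, ack: Y, data: Y}, ok: select{err: Y, data: Y}}}

send[Str] ↦ recv[Str]
  μY ↦ μY  (rec unchanged)
    select{ack,stop,done} ↦ offer{ack,stop,done}  (⊕→&)
      [ack]
        offer{ack,err,ok} ↦ select{ack,err,ok}  (offer→select)
          [ack]
            send[Str] ↦ recv[Str]
              recv[Str] ↦ send[Str]
                dual(end) = end
          [err]
            send[Bool] ↦ recv[Bool]
              offer{stop,more} ↦ select{stop,more}  (offer→select)
                [stop]
                  dual(end) = end
                [more]
                  dual(Y) = Y
          [ok]
            recv[Str] ↦ send[Str]
              send[Bool] ↦ recv[Bool]
                dual(end) = end
      [stop]
        send[Str] ↦ recv[Str]
          recv[Int] ↦ send[Int]
            send[Bool] ↦ recv[Bool]
              dual(end) = end
      [done]
        recv[Unit] ↦ send[Unit]
          select{stop,ok} ↦ offer{stop,ok}  (⊕→&)
            [stop]
              select{more,ack,data} ↦ offer{more,ack,data}  (⊕→&)
                [more]
                  dual(end) = end
                [ack]
                  dual(Y) = Y
                [data]
                  dual(Y) = Y
            [ok]
              offer{err,data} ↦ select{err,data}  (offer→select)
                [err]
                  dual(Y) = Y
                [data]
                  dual(Y) = Y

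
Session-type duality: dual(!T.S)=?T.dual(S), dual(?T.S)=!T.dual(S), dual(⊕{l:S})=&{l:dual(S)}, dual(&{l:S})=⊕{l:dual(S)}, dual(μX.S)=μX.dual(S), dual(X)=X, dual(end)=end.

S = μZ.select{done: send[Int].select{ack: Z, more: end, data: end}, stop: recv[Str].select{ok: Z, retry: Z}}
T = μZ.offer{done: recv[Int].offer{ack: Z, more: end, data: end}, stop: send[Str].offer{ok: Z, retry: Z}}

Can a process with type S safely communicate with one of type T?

YES

μZ | μZ  match (μ self-dual)
  select{done,stop} | offer{done,stop}  match same labels
    [done]
      send[Int] | recv[Int]  match
        select{ack,more,data} | offer{ack,more,data}  match same labels
          [ack]
            Z | Z  match
          [more]
            end | end  match
          [data]
            end | end  match
    [stop]
      recv[Str] | send[Str]  match
        select{ok,retry} | offer{ok,retry}  match same labels
          [ok]
            Z | Z  match
          [retry]
            Z | Z  match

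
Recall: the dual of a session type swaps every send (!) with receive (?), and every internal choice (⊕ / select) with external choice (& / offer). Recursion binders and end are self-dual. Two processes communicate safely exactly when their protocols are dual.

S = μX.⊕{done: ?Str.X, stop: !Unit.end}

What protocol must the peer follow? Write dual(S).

μX ↦ μX  (rec unchanged)
  ⊕{done,stop} ↦ &{done,stop}  (select→offer)
    [done]
      ?Str ↦ !Str
        X ↦ X
    [stop]
      !Unit ↦ ?Unit
        end ↦ end

μX.&{done: !Str.X, stop: ?Unit.end}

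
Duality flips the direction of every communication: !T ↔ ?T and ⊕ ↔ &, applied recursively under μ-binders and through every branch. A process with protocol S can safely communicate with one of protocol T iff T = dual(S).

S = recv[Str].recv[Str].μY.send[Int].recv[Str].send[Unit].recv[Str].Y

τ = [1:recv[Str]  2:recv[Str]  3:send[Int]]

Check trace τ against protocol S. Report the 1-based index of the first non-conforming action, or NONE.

NONE

@1 recv[Str]  ✓  now at recv[Str].μY.…
@2 recv[Str]  ✓  now at μY.…
@3 send[Int]  ✓  now at recv[Str].send[Unit].recv[Str].μY.…
all 3 steps conform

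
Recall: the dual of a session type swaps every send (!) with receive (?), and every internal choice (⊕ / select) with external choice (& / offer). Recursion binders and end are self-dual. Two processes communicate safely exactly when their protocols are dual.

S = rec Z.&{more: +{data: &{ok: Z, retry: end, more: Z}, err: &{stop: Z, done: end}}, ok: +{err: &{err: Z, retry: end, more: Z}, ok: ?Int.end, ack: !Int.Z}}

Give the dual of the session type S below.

rec Z = rec Z  (μ self-dual)
  &{more,ok} = +{more,ok}  (offer→select)
    • more:
      +{data,err} = &{data,err}  (⊕→&)
        • data:
          &{ok,retry,more} = +{ok,retry,more}  (offer→select)
            • ok:
              Z ↦ Z
            • retry:
              end ↦ end
            • more:
              Z ↦ Z
        • err:
          &{stop,done} = +{stop,done}  (offer→select)
            • stop:
              Z ↦ Z
            • done:
              end ↦ end
    • ok:
      +{err,ok,ack} = &{err,ok,ack}  (⊕→&)
        • err:
          &{err,retry,more} = +{err,retry,more}  (offer→select)
            • err:
              Z ↦ Z
            • retry:
              end ↦ end
            • more:
              Z ↦ Z
        • ok:
          ?Int = !Int
            end ↦ end
        • ack:
          !Int = ?Int
            Z ↦ Z

rec Z.+{more: &{data: +{ok: Z, retry: end, more: Z}, err: +{stop: Z, done: end}}, ok: &{err: +{err: Z, retry: end, more: Z}, ok: !Int.end, ack: ?Int.Z}}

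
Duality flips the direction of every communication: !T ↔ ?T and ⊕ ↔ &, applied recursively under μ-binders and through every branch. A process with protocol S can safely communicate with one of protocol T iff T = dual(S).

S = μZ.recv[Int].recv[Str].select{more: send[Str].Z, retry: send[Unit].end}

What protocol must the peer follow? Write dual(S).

μZ.send[Int].send[Str].offer{more: recv[Str].Z, retry: recv[Unit].end}

μZ → μZ  (μ self-dual)
  recv[Int] → send[Int]
    recv[Str] → send[Str]
      select{more,retry} → offer{more,retry}  (select→offer)
        [more]
          send[Str] → recv[Str]
            Z self-dual
        [retry]
          send[Unit] → recv[Unit]
            end self-dual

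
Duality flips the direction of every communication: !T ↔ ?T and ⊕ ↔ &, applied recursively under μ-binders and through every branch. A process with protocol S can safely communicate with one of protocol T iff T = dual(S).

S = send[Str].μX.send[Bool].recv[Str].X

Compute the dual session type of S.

send[Str] → recv[Str]
  μX → μX  (rec unchanged)
    send[Bool] → recv[Bool]
      recv[Str] → send[Str]
        X ↦ X

recv[Str].μX.recv[Bool].send[Str].X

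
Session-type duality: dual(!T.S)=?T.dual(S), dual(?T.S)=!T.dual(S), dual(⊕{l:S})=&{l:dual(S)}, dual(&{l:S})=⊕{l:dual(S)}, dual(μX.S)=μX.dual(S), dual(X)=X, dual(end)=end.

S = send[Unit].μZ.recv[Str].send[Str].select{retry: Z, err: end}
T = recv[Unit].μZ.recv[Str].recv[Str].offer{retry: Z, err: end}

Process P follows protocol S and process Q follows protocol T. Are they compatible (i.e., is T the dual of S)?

NO

send[Unit] vs recv[Unit]  ✓
  μZ vs μZ  ✓ (μ self-dual)
    recv[Str] vs recv[Str]  ✗ same direction on both sides — not dual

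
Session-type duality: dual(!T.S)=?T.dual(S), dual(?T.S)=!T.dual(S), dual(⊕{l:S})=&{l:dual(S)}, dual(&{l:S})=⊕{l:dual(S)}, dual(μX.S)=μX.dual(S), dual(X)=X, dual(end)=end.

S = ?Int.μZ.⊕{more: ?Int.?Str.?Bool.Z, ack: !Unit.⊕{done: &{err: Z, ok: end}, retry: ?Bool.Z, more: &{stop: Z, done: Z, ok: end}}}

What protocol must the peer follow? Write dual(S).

!Int.μZ.&{more: !Int.!Str.!Bool.Z, ack: ?Unit.&{done: ⊕{err: Z, ok: end}, retry: !Bool.Z, more: ⊕{stop: Z, done: Z, ok: end}}}

?Int → !Int
  μZ → μZ  (rec unchanged)
    ⊕{more,ack} → &{more,ack}  (⊕→&)
      case more:
        ?Int → !Int
          ?Str → !Str
            ?Bool → !Bool
              dual(Z) = Z
      case ack:
        !Unit → ?Unit
          ⊕{done,retry,more} → &{done,retry,more}  (⊕→&)
            case done:
              &{err,ok} → ⊕{err,ok}  (&→⊕)
                case err:
                  dual(Z) = Z
                case ok:
                  dual(end) = end
            case retry:
              ?Bool → !Bool
                dual(Z) = Z
            case more:
              &{stop,done,ok} → ⊕{stop,done,ok}  (&→⊕)
                case stop:
                  dual(Z) = Z
                case done:
                  dual(Z) = Z
                case ok:
                  dual(end) = end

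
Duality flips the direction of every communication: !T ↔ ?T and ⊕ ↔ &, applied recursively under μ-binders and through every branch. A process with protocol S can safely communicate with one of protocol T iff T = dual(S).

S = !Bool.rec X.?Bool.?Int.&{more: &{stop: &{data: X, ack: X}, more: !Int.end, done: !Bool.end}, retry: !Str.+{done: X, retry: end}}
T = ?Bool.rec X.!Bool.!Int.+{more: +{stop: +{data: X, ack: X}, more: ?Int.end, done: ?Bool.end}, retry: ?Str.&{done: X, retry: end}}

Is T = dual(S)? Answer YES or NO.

!Bool vs ?Bool  match
  rec X vs rec X  match (rec unchanged)
    ?Bool vs !Bool  match
      ?Int vs !Int  match
        &{more,retry} vs +{more,retry}  match labels match
          [more]
            &{stop,more,done} vs +{stop,more,done}  match labels match
              [stop]
                &{data,ack} vs +{data,ack}  match labels match
                  [data]
                    X vs X  match
                  [ack]
                    X vs X  match
              [more]
                !Int vs ?Int  match
                  end vs end  match
              [done]
                !Bool vs ?Bool  match
                  end vs end  match
          [retry]
            !Str vs ?Str  match
              +{done,retry} vs &{done,retry}  match labels match
                [done]
                  X vs X  match
                [retry]
                  end vs end  match

YES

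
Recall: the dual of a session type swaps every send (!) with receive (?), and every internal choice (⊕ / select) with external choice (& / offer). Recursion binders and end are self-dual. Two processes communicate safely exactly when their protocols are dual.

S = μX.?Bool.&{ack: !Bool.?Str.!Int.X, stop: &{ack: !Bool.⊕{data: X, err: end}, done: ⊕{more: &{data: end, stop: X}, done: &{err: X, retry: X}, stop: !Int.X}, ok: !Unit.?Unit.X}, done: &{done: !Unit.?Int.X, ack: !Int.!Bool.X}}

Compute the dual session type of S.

μX.!Bool.⊕{ack: ?Bool.!Str.?Int.X, stop: ⊕{ack: ?Bool.&{data: X, err: end}, done: &{more: ⊕{data: end, stop: X}, done: ⊕{err: X, retry: X}, stop: ?Int.X}, ok: ?Unit.!Unit.X}, done: ⊕{done: ?Unit.!Int.X, ack: ?Int.?Bool.X}}

μX ↦ μX  (binder kept)
  ?Bool ↦ !Bool
    &{ack,stop,done} ↦ ⊕{ack,stop,done}  (&→⊕)
      case ack:
        !Bool ↦ ?Bool
          ?Str ↦ !Str
            !Int ↦ ?Int
              X self-dual
      case stop:
        &{ack,done,ok} ↦ ⊕{ack,done,ok}  (&→⊕)
          case ack:
            !Bool ↦ ?Bool
              ⊕{data,err} ↦ &{data,err}  (internal→external)
                case data:
                  X self-dual
                case err:
                  end self-dual
          case done:
            ⊕{more,done,stop} ↦ &{more,done,stop}  (internal→external)
              case more:
                &{data,stop} ↦ ⊕{data,stop}  (&→⊕)
                  case data:
                    end self-dual
                  case stop:
                    X self-dual
              case done:
                &{err,retry} ↦ ⊕{err,retry}  (&→⊕)
                  case err:
                    X self-dual
                  case retry:
                    X self-dual
              case stop:
                !Int ↦ ?Int
                  X self-dual
          case ok:
            !Unit ↦ ?Unit
              ?Unit ↦ !Unit
                X self-dual
      case done:
        &{done,ack} ↦ ⊕{done,ack}  (&→⊕)
          case done:
            !Unit ↦ ?Unit
              ?Int ↦ !Int
                X self-dual
          case ack:
            !Int ↦ ?Int
              !Bool ↦ ?Bool
                X self-dual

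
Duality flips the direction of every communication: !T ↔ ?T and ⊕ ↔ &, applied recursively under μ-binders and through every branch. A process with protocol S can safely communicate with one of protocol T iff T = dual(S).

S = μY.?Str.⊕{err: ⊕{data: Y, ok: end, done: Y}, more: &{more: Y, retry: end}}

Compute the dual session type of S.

μY.!Str.&{err: &{data: Y, ok: end, done: Y}, more: ⊕{more: Y, retry: end}}

μY → μY  (binder kept)
  ?Str → !Str
    ⊕{err,more} → &{err,more}  (select→offer)
      case err:
        ⊕{data,ok,done} → &{data,ok,done}  (select→offer)
          case data:
            Y self-dual
          case ok:
            end self-dual
          case done:
            Y self-dual
      case more:
        &{more,retry} → ⊕{more,retry}  (external→internal)
          case more:
            Y self-dual
          case retry:
            end self-dual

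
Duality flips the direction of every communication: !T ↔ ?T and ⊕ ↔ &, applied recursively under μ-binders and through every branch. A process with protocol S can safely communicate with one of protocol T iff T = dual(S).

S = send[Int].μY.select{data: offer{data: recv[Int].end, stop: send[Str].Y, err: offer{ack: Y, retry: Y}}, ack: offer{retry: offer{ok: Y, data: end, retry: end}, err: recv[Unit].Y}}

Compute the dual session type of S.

recv[Int].μY.offer{data: select{data: send[Int].end, stop: recv[Str].Y, err: select{ack: Y, retry: Y}}, ack: select{retry: select{ok: Y, data: end, retry: end}, err: send[Unit].Y}}

send[Int] ↦ recv[Int]
  μY ↦ μY  (binder kept)
    select{data,ack} ↦ offer{data,ack}  (internal→external)
      [data]
        offer{data,stop,err} ↦ select{data,stop,err}  (external→internal)
          [data]
            recv[Int] ↦ send[Int]
              dual(end) = end
          [stop]
            send[Str] ↦ recv[Str]
              dual(Y) = Y
          [err]
            offer{ack,retry} ↦ select{ack,retry}  (external→internal)
              [ack]
                dual(Y) = Y
              [retry]
                dual(Y) = Y
      [ack]
        offer{retry,err} ↦ select{retry,err}  (external→internal)
          [retry]
            offer{ok,data,retry} ↦ select{ok,data,retry}  (external→internal)
              [ok]
                dual(Y) = Y
              [data]
                dual(end) = end
              [retry]
                dual(end) = end
          [err]
            recv[Unit] ↦ send[Unit]
              dual(Y) = Y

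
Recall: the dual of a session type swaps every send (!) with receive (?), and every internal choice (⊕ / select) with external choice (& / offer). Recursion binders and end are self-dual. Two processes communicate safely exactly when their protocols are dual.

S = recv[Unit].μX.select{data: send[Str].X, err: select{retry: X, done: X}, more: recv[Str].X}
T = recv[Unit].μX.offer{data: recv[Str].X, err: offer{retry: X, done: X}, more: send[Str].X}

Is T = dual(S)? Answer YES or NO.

recv[Unit] | recv[Unit]  ✗ same direction on both sides — not dual

NO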